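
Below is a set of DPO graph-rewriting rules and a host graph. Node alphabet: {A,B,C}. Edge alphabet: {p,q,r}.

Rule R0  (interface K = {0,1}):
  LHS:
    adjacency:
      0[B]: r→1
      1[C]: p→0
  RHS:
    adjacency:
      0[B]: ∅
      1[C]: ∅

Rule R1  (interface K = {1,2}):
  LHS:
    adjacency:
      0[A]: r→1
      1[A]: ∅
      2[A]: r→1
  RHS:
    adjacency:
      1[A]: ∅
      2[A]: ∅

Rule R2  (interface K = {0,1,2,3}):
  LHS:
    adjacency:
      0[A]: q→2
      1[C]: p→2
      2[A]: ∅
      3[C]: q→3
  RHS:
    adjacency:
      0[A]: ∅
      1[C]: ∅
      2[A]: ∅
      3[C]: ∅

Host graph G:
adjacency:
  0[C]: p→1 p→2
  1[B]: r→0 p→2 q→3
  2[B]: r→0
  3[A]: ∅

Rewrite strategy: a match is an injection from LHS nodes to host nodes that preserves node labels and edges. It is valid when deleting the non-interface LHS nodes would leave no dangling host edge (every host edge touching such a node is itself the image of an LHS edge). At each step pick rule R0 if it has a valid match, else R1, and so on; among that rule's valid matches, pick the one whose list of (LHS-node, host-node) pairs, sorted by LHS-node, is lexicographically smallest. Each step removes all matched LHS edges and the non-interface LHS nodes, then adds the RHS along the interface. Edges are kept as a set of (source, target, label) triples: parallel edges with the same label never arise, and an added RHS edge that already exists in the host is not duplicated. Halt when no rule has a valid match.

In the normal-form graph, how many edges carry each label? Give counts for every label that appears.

initial: |V|=4 |E|=6  E = 0-p->1 0-p->2 1-r->0 1-p->2 1-q->3 2-r->0
step 1: apply R0 at {0↦1, 1↦0}  → |V|=4 |E|=4  E = 0-p->2 1-p->2 1-q->3 2-r->0
step 2: apply R0 at {0↦2, 1↦0}  → |V|=4 |E|=2  E = 1-p->2 1-q->3
normal form: no rule applies after step 2
NF edges: [(1, 2, 'p'), (1, 3, 'q')]

Answer: p:1 q:1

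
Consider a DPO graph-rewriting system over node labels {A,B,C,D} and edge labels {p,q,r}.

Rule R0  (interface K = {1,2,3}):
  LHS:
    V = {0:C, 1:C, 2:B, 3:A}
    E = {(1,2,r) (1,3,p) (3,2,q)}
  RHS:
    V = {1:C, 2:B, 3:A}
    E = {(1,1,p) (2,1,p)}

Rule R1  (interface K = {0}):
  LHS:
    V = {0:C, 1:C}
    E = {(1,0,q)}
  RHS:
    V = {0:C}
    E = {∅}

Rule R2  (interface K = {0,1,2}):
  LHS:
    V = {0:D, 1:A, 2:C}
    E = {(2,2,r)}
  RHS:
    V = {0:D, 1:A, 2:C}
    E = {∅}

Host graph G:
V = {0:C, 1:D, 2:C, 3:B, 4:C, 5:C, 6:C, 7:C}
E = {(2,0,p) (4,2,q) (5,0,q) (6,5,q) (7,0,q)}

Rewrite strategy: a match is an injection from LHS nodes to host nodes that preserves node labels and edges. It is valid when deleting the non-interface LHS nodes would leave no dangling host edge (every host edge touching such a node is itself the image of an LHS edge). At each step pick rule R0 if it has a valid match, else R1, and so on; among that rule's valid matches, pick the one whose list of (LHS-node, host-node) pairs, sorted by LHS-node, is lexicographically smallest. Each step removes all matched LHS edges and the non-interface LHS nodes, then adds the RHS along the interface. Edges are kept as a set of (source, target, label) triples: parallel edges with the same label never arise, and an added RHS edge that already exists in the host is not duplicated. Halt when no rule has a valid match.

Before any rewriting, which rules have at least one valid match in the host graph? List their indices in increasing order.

R0: no valid match — LHS pattern not found
R1: 3 valid matches — {0↦0, 1↦7}, {0↦2, 1↦4}, {0↦5, 1↦6}
R2: no valid match — LHS pattern not found

Answer: [R1]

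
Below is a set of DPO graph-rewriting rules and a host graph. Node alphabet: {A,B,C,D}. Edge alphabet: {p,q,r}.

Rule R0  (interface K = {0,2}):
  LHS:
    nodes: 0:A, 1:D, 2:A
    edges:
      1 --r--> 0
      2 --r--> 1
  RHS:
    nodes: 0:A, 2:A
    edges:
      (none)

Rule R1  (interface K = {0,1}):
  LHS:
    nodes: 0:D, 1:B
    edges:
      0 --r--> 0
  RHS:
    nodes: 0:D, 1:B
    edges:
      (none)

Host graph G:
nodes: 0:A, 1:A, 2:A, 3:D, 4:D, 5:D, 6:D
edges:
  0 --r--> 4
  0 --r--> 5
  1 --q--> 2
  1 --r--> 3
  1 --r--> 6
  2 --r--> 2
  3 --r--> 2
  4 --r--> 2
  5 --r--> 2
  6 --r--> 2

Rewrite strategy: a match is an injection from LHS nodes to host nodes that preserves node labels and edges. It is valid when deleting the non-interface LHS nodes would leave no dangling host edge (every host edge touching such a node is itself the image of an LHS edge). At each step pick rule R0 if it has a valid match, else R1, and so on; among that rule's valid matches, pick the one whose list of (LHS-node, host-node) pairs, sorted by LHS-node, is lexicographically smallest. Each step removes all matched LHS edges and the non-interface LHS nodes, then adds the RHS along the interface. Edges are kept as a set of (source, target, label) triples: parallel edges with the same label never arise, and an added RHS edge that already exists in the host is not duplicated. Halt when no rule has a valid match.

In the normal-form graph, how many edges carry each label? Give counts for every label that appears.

[0] host  ⇒  7 nodes, 10 edges  {0-r->4 0-r->5 1-q->2 1-r->3 1-r->6 2-r->2 3-r->2 4-r->2 5-r->2 6-r->2}
[1] R0 @ {0↦2, 1↦3, 2↦1}  ⇒  6 nodes, 8 edges  {0-r->4 0-r->5 1-q->2 1-r->6 2-r->2 4-r->2 5-r->2 6-r->2}
[2] R0 @ {0↦2, 1↦4, 2↦0}  ⇒  5 nodes, 6 edges  {0-r->5 1-q->2 1-r->6 2-r->2 5-r->2 6-r->2}
[3] R0 @ {0↦2, 1↦5, 2↦0}  ⇒  4 nodes, 4 edges  {1-q->2 1-r->6 2-r->2 6-r->2}
[4] R0 @ {0↦2, 1↦6, 2↦1}  ⇒  3 nodes, 2 edges  {1-q->2 2-r->2}
halt: no rule applies after step 4
NF edges: [(1, 2, 'q'), (2, 2, 'r')]

Answer: q:1 r:1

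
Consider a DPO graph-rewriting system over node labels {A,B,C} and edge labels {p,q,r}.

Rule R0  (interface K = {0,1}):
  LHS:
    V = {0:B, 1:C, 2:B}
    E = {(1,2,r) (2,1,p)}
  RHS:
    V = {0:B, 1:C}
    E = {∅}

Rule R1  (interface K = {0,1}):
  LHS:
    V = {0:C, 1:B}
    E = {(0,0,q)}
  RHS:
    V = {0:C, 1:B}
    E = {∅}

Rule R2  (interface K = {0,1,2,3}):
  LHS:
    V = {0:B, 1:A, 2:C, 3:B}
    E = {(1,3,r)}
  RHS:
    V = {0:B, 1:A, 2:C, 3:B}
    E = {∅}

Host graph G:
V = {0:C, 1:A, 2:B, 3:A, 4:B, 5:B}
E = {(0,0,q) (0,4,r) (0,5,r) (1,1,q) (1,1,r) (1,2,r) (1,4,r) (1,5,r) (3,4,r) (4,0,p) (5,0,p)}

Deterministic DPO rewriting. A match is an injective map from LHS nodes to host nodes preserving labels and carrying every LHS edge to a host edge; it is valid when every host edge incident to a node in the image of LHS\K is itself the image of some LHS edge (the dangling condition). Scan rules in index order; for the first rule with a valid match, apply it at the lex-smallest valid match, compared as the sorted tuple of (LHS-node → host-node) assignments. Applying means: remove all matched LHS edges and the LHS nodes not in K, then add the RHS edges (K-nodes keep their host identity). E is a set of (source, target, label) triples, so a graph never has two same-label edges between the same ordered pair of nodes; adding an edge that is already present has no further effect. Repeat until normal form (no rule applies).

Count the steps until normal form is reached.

start.  V:6 E:11  edges: 0-q->0 0-r->4 0-r->5 1-q->1 1-r->1 1-r->2 1-r->4 1-r->5 3-r->4 4-p->0 5-p->0
1. fire R1 via {0↦0, 1↦2}  →  V:6 E:10  edges: 0-r->4 0-r->5 1-q->1 1-r->1 1-r->2 1-r->4 1-r->5 3-r->4 4-p->0 5-p->0
2. fire R2 via {0↦2, 1↦1, 2↦0, 3↦4}  →  V:6 E:9  edges: 0-r->4 0-r->5 1-q->1 1-r->1 1-r->2 1-r->5 3-r->4 4-p->0 5-p->0
3. fire R2 via {0↦2, 1↦1, 2↦0, 3↦5}  →  V:6 E:8  edges: 0-r->4 0-r->5 1-q->1 1-r->1 1-r->2 3-r->4 4-p->0 5-p->0
4. fire R0 via {0↦2, 1↦0, 2↦5}  →  V:5 E:6  edges: 0-r->4 1-q->1 1-r->1 1-r->2 3-r->4 4-p->0
5. fire R2 via {0↦2, 1↦3, 2↦0, 3↦4}  →  V:5 E:5  edges: 0-r->4 1-q->1 1-r->1 1-r->2 4-p->0
6. fire R0 via {0↦2, 1↦0, 2↦4}  →  V:4 E:3  edges: 1-q->1 1-r->1 1-r->2
final graph: no rule applies after step 6

Answer: 6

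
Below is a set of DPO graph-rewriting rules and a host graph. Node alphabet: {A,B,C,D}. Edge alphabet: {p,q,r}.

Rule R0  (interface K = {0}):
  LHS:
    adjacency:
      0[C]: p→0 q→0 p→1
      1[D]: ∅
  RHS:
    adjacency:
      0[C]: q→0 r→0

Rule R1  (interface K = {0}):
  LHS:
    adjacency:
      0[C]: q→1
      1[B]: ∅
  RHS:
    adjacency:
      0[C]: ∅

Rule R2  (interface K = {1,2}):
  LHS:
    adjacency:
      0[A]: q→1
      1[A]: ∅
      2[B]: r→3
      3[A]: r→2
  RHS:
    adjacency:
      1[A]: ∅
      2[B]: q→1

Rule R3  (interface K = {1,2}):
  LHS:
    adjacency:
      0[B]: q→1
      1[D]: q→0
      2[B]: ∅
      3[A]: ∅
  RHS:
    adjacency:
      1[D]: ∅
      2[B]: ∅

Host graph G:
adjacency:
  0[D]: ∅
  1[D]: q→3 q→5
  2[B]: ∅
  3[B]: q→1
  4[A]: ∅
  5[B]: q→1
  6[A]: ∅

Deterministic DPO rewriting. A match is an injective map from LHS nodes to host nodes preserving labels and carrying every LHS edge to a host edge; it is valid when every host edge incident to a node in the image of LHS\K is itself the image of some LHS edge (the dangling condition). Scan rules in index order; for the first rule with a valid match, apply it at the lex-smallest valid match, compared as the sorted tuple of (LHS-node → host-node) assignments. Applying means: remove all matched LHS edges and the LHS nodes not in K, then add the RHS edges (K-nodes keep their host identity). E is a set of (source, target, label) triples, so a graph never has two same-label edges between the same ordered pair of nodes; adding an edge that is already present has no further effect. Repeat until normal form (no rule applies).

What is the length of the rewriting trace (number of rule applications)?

start.  V:7 E:4  edges: 1-q->3 1-q->5 3-q->1 5-q->1
1. fire R3 via {0↦3, 1↦1, 2↦2, 3↦4}  →  V:5 E:2  edges: 1-q->5 5-q->1
2. fire R3 via {0↦5, 1↦1, 2↦2, 3↦6}  →  V:3 E:0  edges: ∅
normal form: no rule applies after step 2

Answer: 2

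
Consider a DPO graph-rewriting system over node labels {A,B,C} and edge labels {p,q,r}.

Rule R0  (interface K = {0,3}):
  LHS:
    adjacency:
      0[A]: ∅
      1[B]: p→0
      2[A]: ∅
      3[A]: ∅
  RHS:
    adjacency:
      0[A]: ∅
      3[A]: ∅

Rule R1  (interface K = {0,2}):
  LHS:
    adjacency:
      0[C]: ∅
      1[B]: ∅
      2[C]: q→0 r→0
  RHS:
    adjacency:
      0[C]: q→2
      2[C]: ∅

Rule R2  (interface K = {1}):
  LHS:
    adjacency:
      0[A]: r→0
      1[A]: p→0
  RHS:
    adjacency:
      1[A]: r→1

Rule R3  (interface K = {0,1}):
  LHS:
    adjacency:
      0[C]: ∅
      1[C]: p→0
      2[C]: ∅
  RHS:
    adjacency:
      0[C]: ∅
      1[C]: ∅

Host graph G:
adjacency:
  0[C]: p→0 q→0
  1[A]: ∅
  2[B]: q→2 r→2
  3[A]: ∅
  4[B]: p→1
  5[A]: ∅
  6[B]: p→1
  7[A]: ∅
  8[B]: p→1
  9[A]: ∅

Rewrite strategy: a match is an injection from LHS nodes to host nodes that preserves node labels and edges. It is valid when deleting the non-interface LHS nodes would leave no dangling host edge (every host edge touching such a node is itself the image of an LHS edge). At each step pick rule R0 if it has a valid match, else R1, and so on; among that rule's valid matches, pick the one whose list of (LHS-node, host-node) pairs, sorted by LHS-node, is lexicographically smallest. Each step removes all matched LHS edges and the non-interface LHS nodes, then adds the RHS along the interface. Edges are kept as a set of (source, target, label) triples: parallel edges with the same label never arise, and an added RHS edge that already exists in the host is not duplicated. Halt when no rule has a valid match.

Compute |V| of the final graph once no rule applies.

Answer: 4

Steps:
[0] host  ⇒  10 nodes, 7 edges  {0-p->0 0-q->0 2-q->2 2-r->2 4-p->1 6-p->1 8-p->1}
[1] R0 @ {0↦1, 1↦4, 2↦3, 3↦5}  ⇒  8 nodes, 6 edges  {0-p->0 0-q->0 2-q->2 2-r->2 6-p->1 8-p->1}
[2] R0 @ {0↦1, 1↦6, 2↦5, 3↦7}  ⇒  6 nodes, 5 edges  {0-p->0 0-q->0 2-q->2 2-r->2 8-p->1}
[3] R0 @ {0↦1, 1↦8, 2↦7, 3↦9}  ⇒  4 nodes, 4 edges  {0-p->0 0-q->0 2-q->2 2-r->2}
final graph: no rule applies after step 3
NF nodes: {0:C, 1:A, 2:B, 9:A}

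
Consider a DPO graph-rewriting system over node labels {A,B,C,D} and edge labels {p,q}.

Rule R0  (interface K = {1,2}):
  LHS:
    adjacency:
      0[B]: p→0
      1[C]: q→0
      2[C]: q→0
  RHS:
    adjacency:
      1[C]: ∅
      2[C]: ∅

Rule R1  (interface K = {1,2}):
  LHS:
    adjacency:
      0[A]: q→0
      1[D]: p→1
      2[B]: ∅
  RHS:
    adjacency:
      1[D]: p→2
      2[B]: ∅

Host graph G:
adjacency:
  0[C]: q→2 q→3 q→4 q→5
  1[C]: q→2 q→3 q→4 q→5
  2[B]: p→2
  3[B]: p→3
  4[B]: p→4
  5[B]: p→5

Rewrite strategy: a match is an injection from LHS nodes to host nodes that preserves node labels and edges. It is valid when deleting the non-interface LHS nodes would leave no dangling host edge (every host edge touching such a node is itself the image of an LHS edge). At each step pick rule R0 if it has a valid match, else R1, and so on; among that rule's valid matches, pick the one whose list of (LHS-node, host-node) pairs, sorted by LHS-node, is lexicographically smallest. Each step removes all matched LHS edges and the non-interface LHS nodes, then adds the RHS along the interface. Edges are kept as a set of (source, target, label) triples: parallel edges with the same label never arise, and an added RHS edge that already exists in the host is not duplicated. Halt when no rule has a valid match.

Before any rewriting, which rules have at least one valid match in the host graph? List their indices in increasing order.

Answer: [R0]

Rewrite trace:
R0: 8 valid matches — {0↦2, 1↦0, 2↦1}, {0↦2, 1↦1, 2↦0}, {0↦3, 1↦0, 2↦1} (+5 more)
R1: no valid match — LHS pattern not found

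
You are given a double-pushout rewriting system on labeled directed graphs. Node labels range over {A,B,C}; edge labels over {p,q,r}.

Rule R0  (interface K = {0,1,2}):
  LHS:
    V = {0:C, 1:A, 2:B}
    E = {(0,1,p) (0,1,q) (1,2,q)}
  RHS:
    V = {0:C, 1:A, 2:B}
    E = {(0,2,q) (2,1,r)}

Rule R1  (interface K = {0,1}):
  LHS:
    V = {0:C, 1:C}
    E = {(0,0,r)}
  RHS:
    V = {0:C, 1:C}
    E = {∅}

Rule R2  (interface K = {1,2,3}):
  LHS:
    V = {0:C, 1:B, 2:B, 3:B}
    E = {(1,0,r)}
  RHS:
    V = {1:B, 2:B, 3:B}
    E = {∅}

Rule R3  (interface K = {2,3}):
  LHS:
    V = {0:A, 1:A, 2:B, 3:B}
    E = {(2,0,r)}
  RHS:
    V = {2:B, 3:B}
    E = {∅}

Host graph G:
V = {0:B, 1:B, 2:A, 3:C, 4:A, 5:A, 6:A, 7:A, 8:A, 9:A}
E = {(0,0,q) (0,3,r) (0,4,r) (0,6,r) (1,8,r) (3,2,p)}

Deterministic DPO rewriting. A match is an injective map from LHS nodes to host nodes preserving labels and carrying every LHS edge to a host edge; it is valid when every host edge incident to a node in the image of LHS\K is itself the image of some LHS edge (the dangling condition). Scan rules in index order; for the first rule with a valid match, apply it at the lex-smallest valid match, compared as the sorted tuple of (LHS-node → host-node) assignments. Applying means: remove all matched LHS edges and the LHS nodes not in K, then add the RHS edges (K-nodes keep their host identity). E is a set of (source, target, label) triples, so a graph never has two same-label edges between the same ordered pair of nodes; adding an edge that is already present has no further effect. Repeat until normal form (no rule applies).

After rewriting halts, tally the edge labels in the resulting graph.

initial: |V|=10 |E|=6  E = 0-q->0 0-r->3 0-r->4 0-r->6 1-r->8 3-p->2
step 1: apply R3 at {0↦4, 1↦5, 2↦0, 3↦1}  → |V|=8 |E|=5  E = 0-q->0 0-r->3 0-r->6 1-r->8 3-p->2
step 2: apply R3 at {0↦6, 1↦7, 2↦0, 3↦1}  → |V|=6 |E|=4  E = 0-q->0 0-r->3 1-r->8 3-p->2
step 3: apply R3 at {0↦8, 1↦9, 2↦1, 3↦0}  → |V|=4 |E|=3  E = 0-q->0 0-r->3 3-p->2
normal form: no rule applies after step 3
NF edges: [(0, 0, 'q'), (0, 3, 'r'), (3, 2, 'p')]

Answer: p:1 q:1 r:1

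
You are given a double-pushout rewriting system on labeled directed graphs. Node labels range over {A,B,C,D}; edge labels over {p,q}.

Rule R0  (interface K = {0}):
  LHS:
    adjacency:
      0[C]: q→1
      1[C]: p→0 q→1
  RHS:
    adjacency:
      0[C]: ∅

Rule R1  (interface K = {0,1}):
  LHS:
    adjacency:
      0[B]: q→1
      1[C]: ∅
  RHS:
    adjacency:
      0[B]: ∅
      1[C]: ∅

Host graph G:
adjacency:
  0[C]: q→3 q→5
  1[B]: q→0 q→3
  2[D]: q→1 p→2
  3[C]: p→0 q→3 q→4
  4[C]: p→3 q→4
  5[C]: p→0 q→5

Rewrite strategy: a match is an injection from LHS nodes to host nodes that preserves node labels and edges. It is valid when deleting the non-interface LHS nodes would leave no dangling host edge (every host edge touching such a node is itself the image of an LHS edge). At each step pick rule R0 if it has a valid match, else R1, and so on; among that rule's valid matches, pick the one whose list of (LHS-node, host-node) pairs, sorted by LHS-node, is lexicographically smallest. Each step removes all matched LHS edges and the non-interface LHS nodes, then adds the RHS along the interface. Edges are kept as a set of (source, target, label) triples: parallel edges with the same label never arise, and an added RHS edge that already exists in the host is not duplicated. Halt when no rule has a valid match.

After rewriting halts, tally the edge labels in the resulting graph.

Answer: p:1 q:1

Derivation:
start.  V:6 E:13  edges: 0-q->3 0-q->5 1-q->0 1-q->3 2-q->1 2-p->2 3-p->0 3-q->3 3-q->4 4-p->3 4-q->4 5-p->0 5-q->5
1. fire R0 via {0↦0, 1↦5}  →  V:5 E:10  edges: 0-q->3 1-q->0 1-q->3 2-q->1 2-p->2 3-p->0 3-q->3 3-q->4 4-p->3 4-q->4
2. fire R0 via {0↦3, 1↦4}  →  V:4 E:7  edges: 0-q->3 1-q->0 1-q->3 2-q->1 2-p->2 3-p->0 3-q->3
3. fire R1 via {0↦1, 1↦0}  →  V:4 E:6  edges: 0-q->3 1-q->3 2-q->1 2-p->2 3-p->0 3-q->3
4. fire R1 via {0↦1, 1↦3}  →  V:4 E:5  edges: 0-q->3 2-q->1 2-p->2 3-p->0 3-q->3
5. fire R0 via {0↦0, 1↦3}  →  V:3 E:2  edges: 2-q->1 2-p->2
halt: no rule applies after step 5
NF edges: [(2, 1, 'q'), (2, 2, 'p')]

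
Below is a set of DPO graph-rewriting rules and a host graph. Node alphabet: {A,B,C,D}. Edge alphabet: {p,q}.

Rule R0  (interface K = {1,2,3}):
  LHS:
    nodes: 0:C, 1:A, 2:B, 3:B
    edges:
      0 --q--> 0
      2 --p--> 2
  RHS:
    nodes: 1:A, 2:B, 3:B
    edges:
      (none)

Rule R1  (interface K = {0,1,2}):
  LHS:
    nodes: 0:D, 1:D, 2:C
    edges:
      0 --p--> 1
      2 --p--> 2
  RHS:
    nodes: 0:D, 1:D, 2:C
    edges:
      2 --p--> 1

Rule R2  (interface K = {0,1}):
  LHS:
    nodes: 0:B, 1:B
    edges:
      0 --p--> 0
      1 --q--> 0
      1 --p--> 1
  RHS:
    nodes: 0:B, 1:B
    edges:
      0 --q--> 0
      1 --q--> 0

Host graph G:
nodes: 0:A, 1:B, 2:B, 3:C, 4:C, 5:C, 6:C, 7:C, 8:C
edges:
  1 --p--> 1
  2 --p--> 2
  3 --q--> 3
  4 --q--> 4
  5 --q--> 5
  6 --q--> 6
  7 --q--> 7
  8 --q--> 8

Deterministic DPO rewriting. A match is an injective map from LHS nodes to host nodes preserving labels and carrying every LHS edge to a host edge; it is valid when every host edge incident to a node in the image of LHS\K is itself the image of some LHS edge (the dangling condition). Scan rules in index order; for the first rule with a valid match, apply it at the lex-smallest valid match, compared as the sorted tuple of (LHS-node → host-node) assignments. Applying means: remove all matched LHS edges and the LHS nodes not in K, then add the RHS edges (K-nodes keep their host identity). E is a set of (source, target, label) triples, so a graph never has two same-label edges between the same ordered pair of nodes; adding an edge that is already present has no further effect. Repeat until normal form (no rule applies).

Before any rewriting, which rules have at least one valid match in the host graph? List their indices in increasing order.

Answer: [R0]

Rewrite trace:
R0: 12 valid matches — {0↦3, 1↦0, 2↦1, 3↦2}, {0↦3, 1↦0, 2↦2, 3↦1}, {0↦4, 1↦0, 2↦1, 3↦2} (+9 more)
R1: no valid match — LHS pattern not found
R2: no valid match — LHS pattern not found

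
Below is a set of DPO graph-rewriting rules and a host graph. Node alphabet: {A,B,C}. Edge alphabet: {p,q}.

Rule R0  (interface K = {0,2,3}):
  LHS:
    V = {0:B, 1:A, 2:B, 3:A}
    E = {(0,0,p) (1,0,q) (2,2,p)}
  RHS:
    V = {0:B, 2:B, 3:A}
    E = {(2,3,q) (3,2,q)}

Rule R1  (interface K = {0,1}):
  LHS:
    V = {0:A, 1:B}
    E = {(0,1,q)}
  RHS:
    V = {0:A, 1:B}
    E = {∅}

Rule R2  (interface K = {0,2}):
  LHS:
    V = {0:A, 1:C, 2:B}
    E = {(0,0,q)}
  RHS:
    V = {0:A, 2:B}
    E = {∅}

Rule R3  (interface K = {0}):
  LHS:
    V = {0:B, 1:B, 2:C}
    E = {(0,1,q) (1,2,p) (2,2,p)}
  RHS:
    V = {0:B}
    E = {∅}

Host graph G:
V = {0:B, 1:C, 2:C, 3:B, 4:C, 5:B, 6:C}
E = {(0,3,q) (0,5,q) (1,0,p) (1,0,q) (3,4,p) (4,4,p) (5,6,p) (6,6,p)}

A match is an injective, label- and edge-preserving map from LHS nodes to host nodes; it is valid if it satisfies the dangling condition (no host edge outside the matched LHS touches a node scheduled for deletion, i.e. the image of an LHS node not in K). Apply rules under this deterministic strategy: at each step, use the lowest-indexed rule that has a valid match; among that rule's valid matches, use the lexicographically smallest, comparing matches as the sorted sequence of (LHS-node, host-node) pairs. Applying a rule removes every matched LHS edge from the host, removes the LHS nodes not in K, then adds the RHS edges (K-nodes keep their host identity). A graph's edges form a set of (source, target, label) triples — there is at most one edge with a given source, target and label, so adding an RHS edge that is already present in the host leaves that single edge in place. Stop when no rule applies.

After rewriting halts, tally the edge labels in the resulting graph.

Answer: p:1 q:1

Steps:
initial: |V|=7 |E|=8  E = 0-q->3 0-q->5 1-p->0 1-q->0 3-p->4 4-p->4 5-p->6 6-p->6
step 1: apply R3 at {0↦0, 1↦3, 2↦4}  → |V|=5 |E|=5  E = 0-q->5 1-p->0 1-q->0 5-p->6 6-p->6
step 2: apply R3 at {0↦0, 1↦5, 2↦6}  → |V|=3 |E|=2  E = 1-p->0 1-q->0
final graph: no rule applies after step 2
NF edges: [(1, 0, 'p'), (1, 0, 'q')]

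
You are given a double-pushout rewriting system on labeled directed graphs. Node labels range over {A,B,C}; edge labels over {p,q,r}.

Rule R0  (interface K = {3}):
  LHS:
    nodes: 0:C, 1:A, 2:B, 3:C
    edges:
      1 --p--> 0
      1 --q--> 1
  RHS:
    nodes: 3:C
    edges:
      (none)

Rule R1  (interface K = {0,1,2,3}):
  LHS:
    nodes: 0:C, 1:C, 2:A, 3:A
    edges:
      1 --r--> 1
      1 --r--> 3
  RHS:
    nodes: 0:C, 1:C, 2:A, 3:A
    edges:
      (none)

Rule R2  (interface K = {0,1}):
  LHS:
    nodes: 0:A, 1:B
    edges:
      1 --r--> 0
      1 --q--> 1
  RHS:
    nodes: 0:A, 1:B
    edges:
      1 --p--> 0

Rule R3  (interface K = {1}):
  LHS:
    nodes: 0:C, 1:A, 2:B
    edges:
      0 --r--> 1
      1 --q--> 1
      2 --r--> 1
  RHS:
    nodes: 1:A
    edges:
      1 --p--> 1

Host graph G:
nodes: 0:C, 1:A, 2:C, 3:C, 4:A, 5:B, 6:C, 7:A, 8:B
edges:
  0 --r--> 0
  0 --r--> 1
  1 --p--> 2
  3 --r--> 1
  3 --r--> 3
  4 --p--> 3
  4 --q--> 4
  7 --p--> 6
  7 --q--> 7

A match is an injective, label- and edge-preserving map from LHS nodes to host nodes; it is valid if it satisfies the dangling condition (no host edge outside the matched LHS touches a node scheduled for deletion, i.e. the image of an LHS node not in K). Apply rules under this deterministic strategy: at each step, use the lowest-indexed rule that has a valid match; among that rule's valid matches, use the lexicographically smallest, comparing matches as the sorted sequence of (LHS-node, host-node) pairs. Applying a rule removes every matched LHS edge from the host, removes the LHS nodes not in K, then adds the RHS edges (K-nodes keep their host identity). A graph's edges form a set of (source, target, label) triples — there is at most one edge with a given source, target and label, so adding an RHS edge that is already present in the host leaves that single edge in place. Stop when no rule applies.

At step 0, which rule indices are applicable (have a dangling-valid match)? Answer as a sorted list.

Answer: [R0,R1]

Rewrite trace:
R0: 6 valid matches — {0↦6, 1↦7, 2↦5, 3↦0}, {0↦6, 1↦7, 2↦5, 3↦2}, {0↦6, 1↦7, 2↦5, 3↦3} (+3 more)
R1: 12 valid matches — {0↦0, 1↦3, 2↦4, 3↦1}, {0↦0, 1↦3, 2↦7, 3↦1}, {0↦2, 1↦0, 2↦4, 3↦1} (+9 more)
R2: no valid match — LHS pattern not found
R3: no valid match — LHS pattern not found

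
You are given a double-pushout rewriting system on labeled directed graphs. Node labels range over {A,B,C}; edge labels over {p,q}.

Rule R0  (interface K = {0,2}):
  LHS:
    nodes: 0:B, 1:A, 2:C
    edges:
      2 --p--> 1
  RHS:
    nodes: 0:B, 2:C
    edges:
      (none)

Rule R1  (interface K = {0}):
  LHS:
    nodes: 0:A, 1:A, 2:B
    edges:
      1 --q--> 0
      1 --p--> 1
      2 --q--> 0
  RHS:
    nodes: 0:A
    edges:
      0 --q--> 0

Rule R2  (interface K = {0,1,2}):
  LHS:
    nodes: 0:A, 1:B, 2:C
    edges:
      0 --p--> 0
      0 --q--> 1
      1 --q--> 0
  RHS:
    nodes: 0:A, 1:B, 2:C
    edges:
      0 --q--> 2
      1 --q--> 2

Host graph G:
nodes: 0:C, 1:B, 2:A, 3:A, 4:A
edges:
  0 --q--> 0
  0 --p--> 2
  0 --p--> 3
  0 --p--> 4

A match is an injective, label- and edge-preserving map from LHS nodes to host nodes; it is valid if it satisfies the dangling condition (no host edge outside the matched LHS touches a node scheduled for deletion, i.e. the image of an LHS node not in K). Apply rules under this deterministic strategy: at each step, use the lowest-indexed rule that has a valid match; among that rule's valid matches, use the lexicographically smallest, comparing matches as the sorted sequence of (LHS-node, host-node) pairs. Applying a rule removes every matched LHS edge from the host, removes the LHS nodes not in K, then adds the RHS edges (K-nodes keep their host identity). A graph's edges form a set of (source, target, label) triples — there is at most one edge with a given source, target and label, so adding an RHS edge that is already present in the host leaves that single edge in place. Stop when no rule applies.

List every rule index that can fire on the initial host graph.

R0: 3 valid matches — {0↦1, 1↦2, 2↦0}, {0↦1, 1↦3, 2↦0}, {0↦1, 1↦4, 2↦0}
R1: no valid match — LHS pattern not found
R2: no valid match — LHS pattern not found

Answer: [R0]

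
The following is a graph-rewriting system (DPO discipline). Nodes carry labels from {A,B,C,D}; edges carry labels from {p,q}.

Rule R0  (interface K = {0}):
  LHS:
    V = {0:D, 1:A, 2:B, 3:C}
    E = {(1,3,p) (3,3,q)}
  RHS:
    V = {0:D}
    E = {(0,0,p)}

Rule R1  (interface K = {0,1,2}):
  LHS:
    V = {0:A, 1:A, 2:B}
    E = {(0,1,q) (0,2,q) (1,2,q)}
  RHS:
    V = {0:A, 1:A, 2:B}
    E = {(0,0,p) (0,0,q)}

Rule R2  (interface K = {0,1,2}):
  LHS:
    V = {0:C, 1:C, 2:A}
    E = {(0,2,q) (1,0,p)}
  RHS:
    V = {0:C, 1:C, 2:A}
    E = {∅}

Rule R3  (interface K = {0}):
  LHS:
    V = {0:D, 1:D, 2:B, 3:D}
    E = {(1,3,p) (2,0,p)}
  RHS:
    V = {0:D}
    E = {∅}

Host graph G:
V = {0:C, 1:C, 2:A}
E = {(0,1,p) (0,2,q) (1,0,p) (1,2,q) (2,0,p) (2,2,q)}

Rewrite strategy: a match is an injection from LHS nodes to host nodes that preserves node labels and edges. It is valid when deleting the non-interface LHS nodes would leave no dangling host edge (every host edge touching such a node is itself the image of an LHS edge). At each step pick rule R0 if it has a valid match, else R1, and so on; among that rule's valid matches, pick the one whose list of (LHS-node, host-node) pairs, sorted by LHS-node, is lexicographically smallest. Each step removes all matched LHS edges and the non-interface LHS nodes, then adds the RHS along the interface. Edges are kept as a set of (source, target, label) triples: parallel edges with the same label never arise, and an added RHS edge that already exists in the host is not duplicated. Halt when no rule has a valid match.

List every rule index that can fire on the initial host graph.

Answer: [R2]

Steps:
R0: no valid match — LHS pattern not found
R1: no valid match — LHS pattern not found
R2: 2 valid matches — {0↦0, 1↦1, 2↦2}, {0↦1, 1↦0, 2↦2}
R3: no valid match — LHS pattern not found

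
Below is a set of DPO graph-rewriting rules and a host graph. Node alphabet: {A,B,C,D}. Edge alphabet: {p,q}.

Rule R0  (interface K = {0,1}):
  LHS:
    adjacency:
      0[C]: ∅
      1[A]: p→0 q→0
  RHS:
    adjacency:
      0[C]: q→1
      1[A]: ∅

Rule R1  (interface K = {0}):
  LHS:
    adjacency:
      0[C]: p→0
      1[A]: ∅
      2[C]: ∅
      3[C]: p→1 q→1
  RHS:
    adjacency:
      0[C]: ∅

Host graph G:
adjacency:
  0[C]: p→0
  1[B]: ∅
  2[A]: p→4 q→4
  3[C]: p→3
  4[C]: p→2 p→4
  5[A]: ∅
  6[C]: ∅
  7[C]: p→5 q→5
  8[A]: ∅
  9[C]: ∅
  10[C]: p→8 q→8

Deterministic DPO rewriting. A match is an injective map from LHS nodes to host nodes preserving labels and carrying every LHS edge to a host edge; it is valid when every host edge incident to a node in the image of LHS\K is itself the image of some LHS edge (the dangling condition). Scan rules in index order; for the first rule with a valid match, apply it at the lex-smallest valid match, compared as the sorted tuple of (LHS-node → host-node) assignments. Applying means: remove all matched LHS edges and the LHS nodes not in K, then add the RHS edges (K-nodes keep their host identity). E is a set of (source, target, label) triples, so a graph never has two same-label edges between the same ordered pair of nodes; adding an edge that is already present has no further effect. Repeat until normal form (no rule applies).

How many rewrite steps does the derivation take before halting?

Answer: 3

Derivation:
initial: |V|=11 |E|=10  E = 0-p->0 2-p->4 2-q->4 3-p->3 4-p->2 4-p->4 7-p->5 7-q->5 10-p->8 10-q->8
step 1: apply R0 at {0↦4, 1↦2}  → |V|=11 |E|=9  E = 0-p->0 3-p->3 4-p->2 4-q->2 4-p->4 7-p->5 7-q->5 10-p->8 10-q->8
step 2: apply R1 at {0↦0, 1↦5, 2↦6, 3↦7}  → |V|=8 |E|=6  E = 3-p->3 4-p->2 4-q->2 4-p->4 10-p->8 10-q->8
step 3: apply R1 at {0↦3, 1↦8, 2↦0, 3↦10}  → |V|=5 |E|=3  E = 4-p->2 4-q->2 4-p->4
normal form: no rule applies after step 3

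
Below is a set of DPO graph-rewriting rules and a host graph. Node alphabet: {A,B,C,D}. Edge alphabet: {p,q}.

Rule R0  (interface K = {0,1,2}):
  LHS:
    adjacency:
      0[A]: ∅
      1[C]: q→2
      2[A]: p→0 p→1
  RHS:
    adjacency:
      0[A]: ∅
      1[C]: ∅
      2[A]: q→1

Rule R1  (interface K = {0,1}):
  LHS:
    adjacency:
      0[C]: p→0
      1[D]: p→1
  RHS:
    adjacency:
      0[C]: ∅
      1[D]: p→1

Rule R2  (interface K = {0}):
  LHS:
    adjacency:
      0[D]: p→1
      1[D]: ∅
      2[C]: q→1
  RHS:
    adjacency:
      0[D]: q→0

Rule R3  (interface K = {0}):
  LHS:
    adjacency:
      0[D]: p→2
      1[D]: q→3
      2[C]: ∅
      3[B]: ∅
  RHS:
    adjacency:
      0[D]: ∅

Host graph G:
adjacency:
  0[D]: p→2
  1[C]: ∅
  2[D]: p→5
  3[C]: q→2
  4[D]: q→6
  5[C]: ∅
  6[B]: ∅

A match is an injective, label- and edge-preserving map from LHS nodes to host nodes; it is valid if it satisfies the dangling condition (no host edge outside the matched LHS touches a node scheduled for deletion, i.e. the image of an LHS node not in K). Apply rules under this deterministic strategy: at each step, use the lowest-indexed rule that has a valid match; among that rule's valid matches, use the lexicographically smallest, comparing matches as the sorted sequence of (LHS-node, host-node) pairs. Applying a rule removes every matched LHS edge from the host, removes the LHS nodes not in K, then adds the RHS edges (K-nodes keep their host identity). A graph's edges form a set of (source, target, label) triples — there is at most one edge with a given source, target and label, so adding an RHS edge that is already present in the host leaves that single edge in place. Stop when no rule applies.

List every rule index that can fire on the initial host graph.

Answer: [R3]

Derivation:
R0: no valid match — LHS pattern not found
R1: no valid match — LHS pattern not found
R2: no valid match — 1 raw match, all fail dangling condition
R3: 1 valid match — {0↦2, 1↦4, 2↦5, 3↦6}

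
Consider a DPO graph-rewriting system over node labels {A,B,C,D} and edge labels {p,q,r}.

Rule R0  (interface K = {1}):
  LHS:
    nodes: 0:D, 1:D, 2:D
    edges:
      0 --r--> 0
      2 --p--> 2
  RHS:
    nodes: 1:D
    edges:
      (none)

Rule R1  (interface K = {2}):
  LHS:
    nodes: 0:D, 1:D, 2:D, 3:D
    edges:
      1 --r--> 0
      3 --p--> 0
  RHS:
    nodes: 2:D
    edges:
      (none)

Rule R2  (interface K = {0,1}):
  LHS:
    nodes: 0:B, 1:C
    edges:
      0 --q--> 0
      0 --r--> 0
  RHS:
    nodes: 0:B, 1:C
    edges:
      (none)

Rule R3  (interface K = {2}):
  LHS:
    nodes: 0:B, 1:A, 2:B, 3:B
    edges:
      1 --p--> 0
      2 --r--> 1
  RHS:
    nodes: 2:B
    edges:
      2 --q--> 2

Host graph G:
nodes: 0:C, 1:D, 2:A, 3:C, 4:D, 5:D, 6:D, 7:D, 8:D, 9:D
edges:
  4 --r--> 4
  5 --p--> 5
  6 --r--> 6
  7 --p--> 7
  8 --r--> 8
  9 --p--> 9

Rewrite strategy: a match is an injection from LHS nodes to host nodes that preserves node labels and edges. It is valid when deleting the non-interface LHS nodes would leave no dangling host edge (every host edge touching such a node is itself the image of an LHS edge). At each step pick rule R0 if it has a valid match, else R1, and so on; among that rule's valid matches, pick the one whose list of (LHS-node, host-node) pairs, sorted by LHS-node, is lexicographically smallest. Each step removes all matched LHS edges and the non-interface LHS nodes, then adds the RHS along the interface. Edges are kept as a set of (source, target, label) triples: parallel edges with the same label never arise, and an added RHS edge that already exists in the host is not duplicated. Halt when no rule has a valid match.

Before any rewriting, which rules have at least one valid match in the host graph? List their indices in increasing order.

Answer: [R0]

Rewrite trace:
R0: 45 valid matches — {0↦4, 1↦1, 2↦5}, {0↦4, 1↦1, 2↦7}, {0↦4, 1↦1, 2↦9} (+42 more)
R1: no valid match — LHS pattern not found
R2: no valid match — LHS pattern not found
R3: no valid match — LHS pattern not found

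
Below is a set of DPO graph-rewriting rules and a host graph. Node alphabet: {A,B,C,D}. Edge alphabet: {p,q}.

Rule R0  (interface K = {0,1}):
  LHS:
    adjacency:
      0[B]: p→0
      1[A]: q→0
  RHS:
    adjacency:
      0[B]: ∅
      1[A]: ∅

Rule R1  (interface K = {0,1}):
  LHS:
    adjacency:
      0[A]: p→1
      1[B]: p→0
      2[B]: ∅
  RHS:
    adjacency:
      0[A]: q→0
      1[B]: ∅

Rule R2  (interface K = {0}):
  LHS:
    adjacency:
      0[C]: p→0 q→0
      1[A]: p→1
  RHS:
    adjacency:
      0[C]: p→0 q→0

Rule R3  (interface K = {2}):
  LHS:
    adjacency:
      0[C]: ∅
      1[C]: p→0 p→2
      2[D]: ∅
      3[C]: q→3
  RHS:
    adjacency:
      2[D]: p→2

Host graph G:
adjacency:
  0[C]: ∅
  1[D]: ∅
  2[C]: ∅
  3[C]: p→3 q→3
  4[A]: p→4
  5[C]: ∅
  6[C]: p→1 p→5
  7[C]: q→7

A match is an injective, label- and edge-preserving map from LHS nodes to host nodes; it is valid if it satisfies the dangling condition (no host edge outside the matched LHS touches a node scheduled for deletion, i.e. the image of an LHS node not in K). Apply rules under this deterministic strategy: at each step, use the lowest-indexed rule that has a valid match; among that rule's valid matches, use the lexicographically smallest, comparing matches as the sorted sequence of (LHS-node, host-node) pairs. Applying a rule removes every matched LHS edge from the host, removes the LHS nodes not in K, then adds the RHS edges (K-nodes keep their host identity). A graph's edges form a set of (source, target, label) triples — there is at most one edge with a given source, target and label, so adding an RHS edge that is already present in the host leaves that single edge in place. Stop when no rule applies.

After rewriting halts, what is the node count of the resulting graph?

Answer: 4

Steps:
[0] host  ⇒  8 nodes, 6 edges  {3-p->3 3-q->3 4-p->4 6-p->1 6-p->5 7-q->7}
[1] R2 @ {0↦3, 1↦4}  ⇒  7 nodes, 5 edges  {3-p->3 3-q->3 6-p->1 6-p->5 7-q->7}
[2] R3 @ {0↦5, 1↦6, 2↦1, 3↦7}  ⇒  4 nodes, 3 edges  {1-p->1 3-p->3 3-q->3}
halt: no rule applies after step 2
NF nodes: {0:C, 1:D, 2:C, 3:C}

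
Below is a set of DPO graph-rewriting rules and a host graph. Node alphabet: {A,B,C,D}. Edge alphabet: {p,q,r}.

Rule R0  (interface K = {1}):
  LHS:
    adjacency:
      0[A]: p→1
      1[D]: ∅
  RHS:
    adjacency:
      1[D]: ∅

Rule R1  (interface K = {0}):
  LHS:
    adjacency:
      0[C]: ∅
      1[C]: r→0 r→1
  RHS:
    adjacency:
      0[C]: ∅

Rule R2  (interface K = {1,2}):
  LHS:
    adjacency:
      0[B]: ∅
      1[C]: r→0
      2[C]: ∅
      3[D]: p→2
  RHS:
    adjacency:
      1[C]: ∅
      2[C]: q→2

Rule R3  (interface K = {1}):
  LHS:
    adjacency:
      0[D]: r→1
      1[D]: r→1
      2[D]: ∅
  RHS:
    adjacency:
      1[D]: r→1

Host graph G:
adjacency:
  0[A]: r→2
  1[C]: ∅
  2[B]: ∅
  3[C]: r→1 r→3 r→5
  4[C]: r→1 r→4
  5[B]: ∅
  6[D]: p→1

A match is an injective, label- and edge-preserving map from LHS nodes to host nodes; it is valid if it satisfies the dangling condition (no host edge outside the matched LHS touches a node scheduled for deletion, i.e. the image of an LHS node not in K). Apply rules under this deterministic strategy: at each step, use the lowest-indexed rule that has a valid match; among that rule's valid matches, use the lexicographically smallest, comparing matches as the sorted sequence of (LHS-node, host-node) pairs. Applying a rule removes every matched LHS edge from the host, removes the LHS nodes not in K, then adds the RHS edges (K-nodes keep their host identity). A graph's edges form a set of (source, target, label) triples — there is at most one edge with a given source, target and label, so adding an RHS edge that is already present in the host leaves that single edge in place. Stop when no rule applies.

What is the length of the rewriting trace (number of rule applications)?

Answer: 3

Derivation:
start.  V:7 E:7  edges: 0-r->2 3-r->1 3-r->3 3-r->5 4-r->1 4-r->4 6-p->1
1. fire R1 via {0↦1, 1↦4}  →  V:6 E:5  edges: 0-r->2 3-r->1 3-r->3 3-r->5 6-p->1
2. fire R2 via {0↦5, 1↦3, 2↦1, 3↦6}  →  V:4 E:4  edges: 0-r->2 1-q->1 3-r->1 3-r->3
3. fire R1 via {0↦1, 1↦3}  →  V:3 E:2  edges: 0-r->2 1-q->1
normal form: no rule applies after step 3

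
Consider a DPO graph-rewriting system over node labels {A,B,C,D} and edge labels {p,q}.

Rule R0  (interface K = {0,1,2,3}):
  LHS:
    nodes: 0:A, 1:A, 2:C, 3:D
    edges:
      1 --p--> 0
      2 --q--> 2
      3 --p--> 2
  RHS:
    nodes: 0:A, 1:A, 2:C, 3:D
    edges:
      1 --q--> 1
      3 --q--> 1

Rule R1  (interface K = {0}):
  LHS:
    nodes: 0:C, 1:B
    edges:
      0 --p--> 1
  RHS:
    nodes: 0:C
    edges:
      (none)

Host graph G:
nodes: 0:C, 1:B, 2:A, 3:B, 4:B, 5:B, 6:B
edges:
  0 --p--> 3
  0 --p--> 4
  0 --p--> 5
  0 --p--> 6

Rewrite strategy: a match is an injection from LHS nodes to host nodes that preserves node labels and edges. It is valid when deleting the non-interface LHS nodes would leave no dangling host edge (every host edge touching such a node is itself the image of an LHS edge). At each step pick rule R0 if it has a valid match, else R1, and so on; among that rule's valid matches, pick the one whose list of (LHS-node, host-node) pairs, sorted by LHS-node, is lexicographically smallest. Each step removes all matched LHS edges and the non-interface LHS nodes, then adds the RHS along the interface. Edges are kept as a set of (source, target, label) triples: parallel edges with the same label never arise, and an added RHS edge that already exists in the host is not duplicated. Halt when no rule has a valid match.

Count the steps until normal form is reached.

initial: |V|=7 |E|=4  E = 0-p->3 0-p->4 0-p->5 0-p->6
step 1: apply R1 at {0↦0, 1↦3}  → |V|=6 |E|=3  E = 0-p->4 0-p->5 0-p->6
step 2: apply R1 at {0↦0, 1↦4}  → |V|=5 |E|=2  E = 0-p->5 0-p->6
step 3: apply R1 at {0↦0, 1↦5}  → |V|=4 |E|=1  E = 0-p->6
step 4: apply R1 at {0↦0, 1↦6}  → |V|=3 |E|=0  E = ∅
halt: no rule applies after step 4

Answer: 4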